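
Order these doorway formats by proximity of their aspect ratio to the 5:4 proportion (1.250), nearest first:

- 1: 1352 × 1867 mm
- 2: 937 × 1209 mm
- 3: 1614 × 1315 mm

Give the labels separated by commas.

1: 1867/1352 ≈ 1.381 → |1.381 − 1.250| = 0.131
2: 1209/937 ≈ 1.290 → |1.290 − 1.250| = 0.040
3: 1614/1315 ≈ 1.227 → |1.227 − 1.250| = 0.023

3, 2, 1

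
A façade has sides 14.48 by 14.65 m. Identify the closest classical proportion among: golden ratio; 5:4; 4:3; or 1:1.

Ratio = 14.65 / 14.48 ≈ 1.012.
Distances: golden ratio 1.618 (Δ 0.606); 5:4 1.250 (Δ 0.238); 4:3 1.333 (Δ 0.321); 1:1 1.000 (Δ 0.012).

1:1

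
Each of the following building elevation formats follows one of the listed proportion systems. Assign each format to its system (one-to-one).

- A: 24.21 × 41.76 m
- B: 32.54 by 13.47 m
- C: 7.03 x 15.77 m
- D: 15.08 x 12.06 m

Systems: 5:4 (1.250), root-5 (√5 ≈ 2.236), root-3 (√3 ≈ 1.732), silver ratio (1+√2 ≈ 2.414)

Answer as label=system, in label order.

Ratios: A ≈ 1.725; B ≈ 2.416; C ≈ 2.243; D ≈ 1.250.
Targets: 5:4 ≈ 1.250; root-5 ≈ 2.236; root-3 ≈ 1.732; silver ratio ≈ 2.414.

A=root-3, B=silver ratio, C=root-5, D=5:4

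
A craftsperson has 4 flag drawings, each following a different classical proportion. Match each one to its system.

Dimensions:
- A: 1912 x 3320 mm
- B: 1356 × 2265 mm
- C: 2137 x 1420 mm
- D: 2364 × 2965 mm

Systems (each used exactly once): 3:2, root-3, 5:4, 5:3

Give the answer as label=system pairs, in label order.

A=root-3, B=5:3, C=3:2, D=5:4

A = 3320/1912 ≈ 1.736 → root-3 (1.732)
B = 2265/1356 ≈ 1.670 → 5:3 (1.667)
C = 2137/1420 ≈ 1.505 → 3:2 (1.500)
D = 2965/2364 ≈ 1.254 → 5:4 (1.250)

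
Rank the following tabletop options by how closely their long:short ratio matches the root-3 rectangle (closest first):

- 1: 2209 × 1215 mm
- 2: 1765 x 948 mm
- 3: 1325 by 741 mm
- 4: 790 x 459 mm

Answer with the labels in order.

1: 2209/1215 ≈ 1.818 → |1.818 − 1.732| = 0.086
2: 1765/948 ≈ 1.862 → |1.862 − 1.732| = 0.130
3: 1325/741 ≈ 1.788 → |1.788 − 1.732| = 0.056
4: 790/459 ≈ 1.721 → |1.721 − 1.732| = 0.011

4, 3, 1, 2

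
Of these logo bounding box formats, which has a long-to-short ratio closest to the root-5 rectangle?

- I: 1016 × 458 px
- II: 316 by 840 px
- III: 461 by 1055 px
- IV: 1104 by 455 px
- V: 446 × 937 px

I

Target root-5 ≈ 2.236.
I: 2.218 (Δ0.018)  II: 2.658 (Δ0.422)  III: 2.289 (Δ0.053)  IV: 2.426 (Δ0.190)  V: 2.101 (Δ0.135)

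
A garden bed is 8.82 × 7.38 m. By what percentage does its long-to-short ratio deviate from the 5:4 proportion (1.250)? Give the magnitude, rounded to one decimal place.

Ratio = 8.82 / 7.38 ≈ 1.1951.
Ideal 5:4 = 1.2500. |1.1951 − 1.2500| / 1.2500 ≈ 4.39% → 4.4%.

4.4%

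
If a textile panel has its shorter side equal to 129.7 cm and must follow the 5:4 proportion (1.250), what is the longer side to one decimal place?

5:4 = 1.25000.
Longer side = 129.7 × 1.25000 ≈ 162.125 → 162.1 cm.

162.1 cm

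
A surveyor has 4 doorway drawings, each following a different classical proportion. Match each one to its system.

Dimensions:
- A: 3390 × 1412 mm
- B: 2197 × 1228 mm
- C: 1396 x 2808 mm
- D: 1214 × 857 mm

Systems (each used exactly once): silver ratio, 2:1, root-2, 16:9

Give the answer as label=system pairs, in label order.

A=silver ratio, B=16:9, C=2:1, D=root-2

Ratios: A ≈ 2.401; B ≈ 1.789; C ≈ 2.011; D ≈ 1.417.
Targets: silver ratio ≈ 2.414; 2:1 ≈ 2.000; root-2 ≈ 1.414; 16:9 ≈ 1.778.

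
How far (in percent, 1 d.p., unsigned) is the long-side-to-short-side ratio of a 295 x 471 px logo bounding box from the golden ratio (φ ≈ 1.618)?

Ratio = 471 / 295 ≈ 1.5966.
Ideal golden ratio ≈ 1.6180. |1.5966 − 1.6180| / 1.6180 ≈ 1.32% → 1.3%.

1.3%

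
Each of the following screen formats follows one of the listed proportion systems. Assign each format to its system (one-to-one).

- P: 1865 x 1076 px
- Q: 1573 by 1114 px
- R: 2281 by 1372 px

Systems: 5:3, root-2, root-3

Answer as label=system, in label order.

P=root-3, Q=root-2, R=5:3

P = 1865/1076 ≈ 1.733 → root-3 (1.732)
Q = 1573/1114 ≈ 1.412 → root-2 (1.414)
R = 2281/1372 ≈ 1.663 → 5:3 (1.667)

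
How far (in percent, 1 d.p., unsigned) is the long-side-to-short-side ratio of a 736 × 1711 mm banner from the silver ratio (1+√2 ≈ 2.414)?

Ratio = 1711 / 736 ≈ 2.3247.
Ideal silver ratio ≈ 2.4142. |2.3247 − 2.4142| / 2.4142 ≈ 3.71% → 3.7%.

3.7%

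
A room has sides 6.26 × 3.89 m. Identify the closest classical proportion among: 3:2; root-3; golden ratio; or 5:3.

golden ratio

Ratio = 6.26 / 3.89 ≈ 1.609.
Distances: 3:2 1.500 (Δ 0.109); root-3 1.732 (Δ 0.123); golden ratio 1.618 (Δ 0.009); 5:3 1.667 (Δ 0.058).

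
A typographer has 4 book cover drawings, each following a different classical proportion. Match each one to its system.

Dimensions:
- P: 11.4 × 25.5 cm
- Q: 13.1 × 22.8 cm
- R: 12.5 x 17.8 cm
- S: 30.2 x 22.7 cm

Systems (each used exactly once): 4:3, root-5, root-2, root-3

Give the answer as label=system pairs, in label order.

P=root-5, Q=root-3, R=root-2, S=4:3

P = 25.5/11.4 ≈ 2.237 → root-5 (2.236)
Q = 22.8/13.1 ≈ 1.740 → root-3 (1.732)
R = 17.8/12.5 ≈ 1.424 → root-2 (1.414)
S = 30.2/22.7 ≈ 1.330 → 4:3 (1.333)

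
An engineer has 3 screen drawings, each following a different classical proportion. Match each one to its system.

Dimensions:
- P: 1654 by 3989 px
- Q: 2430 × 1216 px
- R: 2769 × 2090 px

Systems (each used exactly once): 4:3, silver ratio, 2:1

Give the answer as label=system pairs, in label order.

P=silver ratio, Q=2:1, R=4:3

Ratios: P ≈ 2.412; Q ≈ 1.998; R ≈ 1.325.
Targets: 4:3 ≈ 1.333; silver ratio ≈ 2.414; 2:1 ≈ 2.000.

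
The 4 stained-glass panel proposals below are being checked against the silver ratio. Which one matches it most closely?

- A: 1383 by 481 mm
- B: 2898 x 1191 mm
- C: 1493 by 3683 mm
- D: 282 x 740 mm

B

Target silver ratio ≈ 2.414.
A: 2.875 (Δ0.461)  B: 2.433 (Δ0.019)  C: 2.467 (Δ0.053)  D: 2.624 (Δ0.210)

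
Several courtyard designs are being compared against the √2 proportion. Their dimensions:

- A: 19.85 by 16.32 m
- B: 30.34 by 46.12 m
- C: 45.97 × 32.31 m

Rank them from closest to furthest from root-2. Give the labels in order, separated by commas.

C, B, A

Ratios: A = 19.85 / 16.32 ≈ 1.216; B = 46.12 / 30.34 ≈ 1.520; C = 45.97 / 32.31 ≈ 1.423.
|Δ from 1.414|: A 0.198; B 0.106; C 0.009.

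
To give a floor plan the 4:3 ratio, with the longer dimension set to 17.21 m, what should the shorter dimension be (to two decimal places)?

12.91 m

4:3 ≈ 1.33333.
Shorter side = 17.21 ÷ 1.33333 ≈ 12.9075 → 12.91 m.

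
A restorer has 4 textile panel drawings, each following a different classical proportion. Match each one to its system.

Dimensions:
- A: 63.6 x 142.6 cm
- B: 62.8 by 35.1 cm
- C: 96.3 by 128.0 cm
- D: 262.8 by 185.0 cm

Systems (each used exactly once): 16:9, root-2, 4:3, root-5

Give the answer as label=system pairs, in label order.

A=root-5, B=16:9, C=4:3, D=root-2

A = 142.6/63.6 ≈ 2.242 → root-5 (2.236)
B = 62.8/35.1 ≈ 1.789 → 16:9 (1.778)
C = 128.0/96.3 ≈ 1.329 → 4:3 (1.333)
D = 262.8/185.0 ≈ 1.421 → root-2 (1.414)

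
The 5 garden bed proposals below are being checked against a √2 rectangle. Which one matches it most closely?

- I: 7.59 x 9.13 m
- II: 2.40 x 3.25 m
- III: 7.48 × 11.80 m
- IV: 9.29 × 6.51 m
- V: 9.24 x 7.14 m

Ratios (long/short): I ≈ 1.203; II ≈ 1.354; III ≈ 1.578; IV ≈ 1.427; V ≈ 1.294.
root-2 ≈ 1.414; option IV is nearest (Δ 0.013).

IV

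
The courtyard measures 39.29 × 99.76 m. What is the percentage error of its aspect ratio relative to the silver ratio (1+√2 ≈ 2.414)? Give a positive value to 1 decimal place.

5.2%

Ratio = 99.76 / 39.29 ≈ 2.5391.
Ideal silver ratio ≈ 2.4142. |2.5391 − 2.4142| / 2.4142 ≈ 5.17% → 5.2%.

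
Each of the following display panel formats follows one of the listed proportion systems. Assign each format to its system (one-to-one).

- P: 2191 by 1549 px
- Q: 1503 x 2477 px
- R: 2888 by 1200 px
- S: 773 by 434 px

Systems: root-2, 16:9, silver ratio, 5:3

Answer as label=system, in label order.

P=root-2, Q=5:3, R=silver ratio, S=16:9

Ratios: P ≈ 1.414; Q ≈ 1.648; R ≈ 2.407; S ≈ 1.781.
Targets: root-2 ≈ 1.414; 16:9 ≈ 1.778; silver ratio ≈ 2.414; 5:3 ≈ 1.667.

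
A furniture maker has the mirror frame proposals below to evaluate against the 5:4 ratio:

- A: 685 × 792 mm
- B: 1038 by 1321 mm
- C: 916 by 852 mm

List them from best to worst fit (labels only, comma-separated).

Ratios: A = 792 / 685 ≈ 1.156; B = 1321 / 1038 ≈ 1.273; C = 916 / 852 ≈ 1.075.
|Δ from 1.250|: A 0.094; B 0.023; C 0.175.

B, A, C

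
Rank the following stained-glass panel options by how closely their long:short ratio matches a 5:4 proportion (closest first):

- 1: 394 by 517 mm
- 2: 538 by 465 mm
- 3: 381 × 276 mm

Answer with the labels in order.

Ratios: 1 = 517 / 394 ≈ 1.312; 2 = 538 / 465 ≈ 1.157; 3 = 381 / 276 ≈ 1.380.
|Δ from 1.250|: 1 0.062; 2 0.093; 3 0.130.

1, 2, 3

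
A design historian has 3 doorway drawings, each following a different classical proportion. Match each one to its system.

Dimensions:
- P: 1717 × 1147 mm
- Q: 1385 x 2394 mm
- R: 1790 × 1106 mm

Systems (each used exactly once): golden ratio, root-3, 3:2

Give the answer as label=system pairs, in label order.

P = 1717/1147 ≈ 1.497 → 3:2 (1.500)
Q = 2394/1385 ≈ 1.729 → root-3 (1.732)
R = 1790/1106 ≈ 1.618 → golden ratio (1.618)

P=3:2, Q=root-3, R=golden ratio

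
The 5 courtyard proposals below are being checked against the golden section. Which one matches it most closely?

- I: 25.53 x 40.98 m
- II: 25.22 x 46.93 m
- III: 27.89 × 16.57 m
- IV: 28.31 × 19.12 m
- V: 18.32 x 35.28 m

Ratios (long/short): I ≈ 1.605; II ≈ 1.861; III ≈ 1.683; IV ≈ 1.481; V ≈ 1.926.
golden ratio ≈ 1.618; option I is nearest (Δ 0.013).

I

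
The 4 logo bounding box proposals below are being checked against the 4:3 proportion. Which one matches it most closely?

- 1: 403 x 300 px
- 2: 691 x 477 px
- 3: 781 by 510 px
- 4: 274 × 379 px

1

Ratios (long/short): 1 ≈ 1.343; 2 ≈ 1.449; 3 ≈ 1.531; 4 ≈ 1.383.
4:3 ≈ 1.333; option 1 is nearest (Δ 0.010).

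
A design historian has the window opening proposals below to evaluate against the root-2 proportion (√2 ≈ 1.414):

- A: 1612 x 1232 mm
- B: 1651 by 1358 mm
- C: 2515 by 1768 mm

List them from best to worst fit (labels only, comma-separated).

A: 1612/1232 ≈ 1.308 → |1.308 − 1.414| = 0.106
B: 1651/1358 ≈ 1.216 → |1.216 − 1.414| = 0.198
C: 2515/1768 ≈ 1.423 → |1.423 − 1.414| = 0.009

C, A, B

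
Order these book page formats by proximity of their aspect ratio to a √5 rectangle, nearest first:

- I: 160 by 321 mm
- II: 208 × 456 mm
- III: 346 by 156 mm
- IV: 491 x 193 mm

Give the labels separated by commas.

Ratios: I = 321 / 160 ≈ 2.006; II = 456 / 208 ≈ 2.192; III = 346 / 156 ≈ 2.218; IV = 491 / 193 ≈ 2.544.
|Δ from 2.236|: I 0.230; II 0.044; III 0.018; IV 0.308.

III, II, I, IV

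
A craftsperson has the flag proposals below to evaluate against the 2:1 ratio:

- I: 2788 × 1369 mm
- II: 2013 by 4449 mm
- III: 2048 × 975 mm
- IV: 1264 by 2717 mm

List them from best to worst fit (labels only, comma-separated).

I, III, IV, II

I: 2788/1369 ≈ 2.037 → |2.037 − 2.000| = 0.037
II: 4449/2013 ≈ 2.210 → |2.210 − 2.000| = 0.210
III: 2048/975 ≈ 2.101 → |2.101 − 2.000| = 0.101
IV: 2717/1264 ≈ 2.150 → |2.150 − 2.000| = 0.150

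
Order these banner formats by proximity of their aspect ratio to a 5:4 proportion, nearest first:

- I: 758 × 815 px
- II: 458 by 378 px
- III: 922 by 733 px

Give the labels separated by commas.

I: 815/758 ≈ 1.075 → |1.075 − 1.250| = 0.175
II: 458/378 ≈ 1.212 → |1.212 − 1.250| = 0.038
III: 922/733 ≈ 1.258 → |1.258 − 1.250| = 0.008

III, II, I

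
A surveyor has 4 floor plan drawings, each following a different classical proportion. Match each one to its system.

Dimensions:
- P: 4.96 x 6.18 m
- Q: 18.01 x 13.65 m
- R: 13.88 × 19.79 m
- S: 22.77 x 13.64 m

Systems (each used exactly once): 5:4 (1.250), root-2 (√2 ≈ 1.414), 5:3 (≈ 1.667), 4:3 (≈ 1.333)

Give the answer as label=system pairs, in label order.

Ratios: P ≈ 1.246; Q ≈ 1.319; R ≈ 1.426; S ≈ 1.669.
Targets: 5:4 ≈ 1.250; root-2 ≈ 1.414; 5:3 ≈ 1.667; 4:3 ≈ 1.333.

P=5:4, Q=4:3, R=root-2, S=5:3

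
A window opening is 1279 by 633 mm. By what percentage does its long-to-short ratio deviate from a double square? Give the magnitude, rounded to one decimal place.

Ratio = 1279 / 633 ≈ 2.0205.
Ideal 2:1 = 2.0000. |2.0205 − 2.0000| / 2.0000 ≈ 1.03% → 1.0%.

1.0%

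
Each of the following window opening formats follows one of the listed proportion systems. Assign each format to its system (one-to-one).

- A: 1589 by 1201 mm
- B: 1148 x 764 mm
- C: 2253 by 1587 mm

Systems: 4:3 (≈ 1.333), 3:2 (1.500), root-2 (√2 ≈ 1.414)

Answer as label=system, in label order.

A=4:3, B=3:2, C=root-2

A = 1589/1201 ≈ 1.323 → 4:3 (1.333)
B = 1148/764 ≈ 1.503 → 3:2 (1.500)
C = 2253/1587 ≈ 1.420 → root-2 (1.414)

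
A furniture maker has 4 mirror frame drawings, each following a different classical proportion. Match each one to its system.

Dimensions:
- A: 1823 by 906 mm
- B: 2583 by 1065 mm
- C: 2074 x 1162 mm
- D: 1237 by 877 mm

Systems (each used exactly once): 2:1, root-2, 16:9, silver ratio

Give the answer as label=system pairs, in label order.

A=2:1, B=silver ratio, C=16:9, D=root-2

Ratios: A ≈ 2.012; B ≈ 2.425; C ≈ 1.785; D ≈ 1.410.
Targets: 2:1 ≈ 2.000; root-2 ≈ 1.414; 16:9 ≈ 1.778; silver ratio ≈ 2.414.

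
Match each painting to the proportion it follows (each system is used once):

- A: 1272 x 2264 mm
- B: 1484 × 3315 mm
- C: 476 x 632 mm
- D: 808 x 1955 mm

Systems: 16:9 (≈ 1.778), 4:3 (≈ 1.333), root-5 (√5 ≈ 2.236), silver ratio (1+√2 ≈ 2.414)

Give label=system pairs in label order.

A=16:9, B=root-5, C=4:3, D=silver ratio

Ratios: A ≈ 1.780; B ≈ 2.234; C ≈ 1.328; D ≈ 2.420.
Targets: 16:9 ≈ 1.778; 4:3 ≈ 1.333; root-5 ≈ 2.236; silver ratio ≈ 2.414.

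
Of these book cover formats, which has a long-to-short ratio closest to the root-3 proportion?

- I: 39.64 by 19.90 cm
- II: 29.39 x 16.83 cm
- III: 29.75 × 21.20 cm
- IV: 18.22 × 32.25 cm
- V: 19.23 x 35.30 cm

II

Target root-3 ≈ 1.732.
I: 1.992 (Δ0.260)  II: 1.746 (Δ0.014)  III: 1.403 (Δ0.329)  IV: 1.770 (Δ0.038)  V: 1.836 (Δ0.104)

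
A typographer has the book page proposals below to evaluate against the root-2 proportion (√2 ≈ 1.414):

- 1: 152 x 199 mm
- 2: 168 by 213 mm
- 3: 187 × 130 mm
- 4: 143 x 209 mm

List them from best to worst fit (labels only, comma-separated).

3, 4, 1, 2

Ratios: 1 = 199 / 152 ≈ 1.309; 2 = 213 / 168 ≈ 1.268; 3 = 187 / 130 ≈ 1.438; 4 = 209 / 143 ≈ 1.462.
|Δ from 1.414|: 1 0.105; 2 0.146; 3 0.024; 4 0.048.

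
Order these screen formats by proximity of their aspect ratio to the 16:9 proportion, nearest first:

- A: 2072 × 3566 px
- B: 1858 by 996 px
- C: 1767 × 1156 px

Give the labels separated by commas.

A, B, C

Ratios: A = 3566 / 2072 ≈ 1.721; B = 1858 / 996 ≈ 1.865; C = 1767 / 1156 ≈ 1.529.
|Δ from 1.778|: A 0.057; B 0.087; C 0.249.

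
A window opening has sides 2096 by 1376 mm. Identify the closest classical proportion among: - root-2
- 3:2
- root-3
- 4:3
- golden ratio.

3:2

Ratio = 2096 / 1376 ≈ 1.523.
Distances: root-2 1.414 (Δ 0.109); 3:2 1.500 (Δ 0.023); root-3 1.732 (Δ 0.209); 4:3 1.333 (Δ 0.190); golden ratio 1.618 (Δ 0.095).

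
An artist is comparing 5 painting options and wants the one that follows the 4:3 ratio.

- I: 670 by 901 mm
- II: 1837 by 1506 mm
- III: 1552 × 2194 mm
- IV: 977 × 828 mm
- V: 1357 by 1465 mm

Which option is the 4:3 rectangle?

I

Ratios (long/short): I ≈ 1.345; II ≈ 1.220; III ≈ 1.414; IV ≈ 1.180; V ≈ 1.080.
4:3 ≈ 1.333; option I is nearest (Δ 0.012).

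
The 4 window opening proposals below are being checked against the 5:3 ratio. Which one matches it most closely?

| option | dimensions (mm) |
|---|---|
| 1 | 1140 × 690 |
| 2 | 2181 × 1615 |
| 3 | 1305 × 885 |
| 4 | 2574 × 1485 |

1

Ratios (long/short): 1 ≈ 1.652; 2 ≈ 1.350; 3 ≈ 1.475; 4 ≈ 1.733.
5:3 ≈ 1.667; option 1 is nearest (Δ 0.015).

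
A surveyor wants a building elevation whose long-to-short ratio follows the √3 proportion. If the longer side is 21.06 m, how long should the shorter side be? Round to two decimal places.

root-3 ≈ 1.73205.
Shorter side = 21.06 ÷ 1.73205 ≈ 12.1590 → 12.16 m.

12.16 m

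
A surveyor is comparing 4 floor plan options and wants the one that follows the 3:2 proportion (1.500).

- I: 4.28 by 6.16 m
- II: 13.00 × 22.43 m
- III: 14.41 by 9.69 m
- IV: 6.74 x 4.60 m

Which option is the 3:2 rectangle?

III

Target 3:2 ≈ 1.500.
I: 1.439 (Δ0.061)  II: 1.725 (Δ0.225)  III: 1.487 (Δ0.013)  IV: 1.465 (Δ0.035)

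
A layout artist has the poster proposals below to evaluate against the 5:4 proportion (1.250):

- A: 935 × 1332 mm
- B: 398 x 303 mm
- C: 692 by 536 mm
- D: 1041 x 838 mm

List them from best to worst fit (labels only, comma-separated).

D, C, B, A

A: 1332/935 ≈ 1.425 → |1.425 − 1.250| = 0.175
B: 398/303 ≈ 1.314 → |1.314 − 1.250| = 0.064
C: 692/536 ≈ 1.291 → |1.291 − 1.250| = 0.041
D: 1041/838 ≈ 1.242 → |1.242 − 1.250| = 0.008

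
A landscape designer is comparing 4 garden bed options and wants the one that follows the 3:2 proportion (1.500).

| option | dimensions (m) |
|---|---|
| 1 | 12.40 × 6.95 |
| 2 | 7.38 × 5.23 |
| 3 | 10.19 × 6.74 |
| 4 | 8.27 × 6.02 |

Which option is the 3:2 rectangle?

3

Ratios (long/short): 1 ≈ 1.784; 2 ≈ 1.411; 3 ≈ 1.512; 4 ≈ 1.374.
3:2 ≈ 1.500; option 3 is nearest (Δ 0.012).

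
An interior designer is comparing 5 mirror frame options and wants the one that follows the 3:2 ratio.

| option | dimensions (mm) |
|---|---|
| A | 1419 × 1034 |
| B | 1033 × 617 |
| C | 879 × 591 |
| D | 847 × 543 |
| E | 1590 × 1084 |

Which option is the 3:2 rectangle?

C

Ratios (long/short): A ≈ 1.372; B ≈ 1.674; C ≈ 1.487; D ≈ 1.560; E ≈ 1.467.
3:2 ≈ 1.500; option C is nearest (Δ 0.013).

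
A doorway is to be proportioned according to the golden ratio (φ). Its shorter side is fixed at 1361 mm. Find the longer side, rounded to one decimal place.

golden ratio ≈ 1.61803.
Longer side = 1361 × 1.61803 ≈ 2202.139 → 2202.1 mm.

2202.1 mm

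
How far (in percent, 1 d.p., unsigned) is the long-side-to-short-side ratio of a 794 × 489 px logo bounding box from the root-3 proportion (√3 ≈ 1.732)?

Ratio = 794 / 489 ≈ 1.6237.
Ideal root-3 ≈ 1.7321. |1.6237 − 1.7321| / 1.7321 ≈ 6.26% → 6.3%.

6.3%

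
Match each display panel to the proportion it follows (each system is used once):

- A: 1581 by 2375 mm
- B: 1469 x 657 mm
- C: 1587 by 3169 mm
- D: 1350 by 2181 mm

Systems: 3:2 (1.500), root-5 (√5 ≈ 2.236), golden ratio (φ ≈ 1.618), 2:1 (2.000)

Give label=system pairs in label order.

A=3:2, B=root-5, C=2:1, D=golden ratio

A = 2375/1581 ≈ 1.502 → 3:2 (1.500)
B = 1469/657 ≈ 2.236 → root-5 (2.236)
C = 3169/1587 ≈ 1.997 → 2:1 (2.000)
D = 2181/1350 ≈ 1.616 → golden ratio (1.618)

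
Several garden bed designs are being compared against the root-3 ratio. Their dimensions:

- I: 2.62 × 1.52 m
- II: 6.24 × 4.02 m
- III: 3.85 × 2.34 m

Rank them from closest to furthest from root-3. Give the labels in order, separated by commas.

I: 2.62/1.52 ≈ 1.724 → |1.724 − 1.732| = 0.008
II: 6.24/4.02 ≈ 1.552 → |1.552 − 1.732| = 0.180
III: 3.85/2.34 ≈ 1.645 → |1.645 − 1.732| = 0.087

I, III, II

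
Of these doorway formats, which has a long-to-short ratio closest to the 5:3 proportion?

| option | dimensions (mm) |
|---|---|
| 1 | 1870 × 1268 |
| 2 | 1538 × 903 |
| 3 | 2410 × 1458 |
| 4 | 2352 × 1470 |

3

Ratios (long/short): 1 ≈ 1.475; 2 ≈ 1.703; 3 ≈ 1.653; 4 ≈ 1.600.
5:3 ≈ 1.667; option 3 is nearest (Δ 0.014).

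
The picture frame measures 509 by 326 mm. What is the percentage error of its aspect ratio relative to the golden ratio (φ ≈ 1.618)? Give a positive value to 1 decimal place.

Ratio = 509 / 326 ≈ 1.5613.
Ideal golden ratio ≈ 1.6180. |1.5613 − 1.6180| / 1.6180 ≈ 3.50% → 3.5%.

3.5%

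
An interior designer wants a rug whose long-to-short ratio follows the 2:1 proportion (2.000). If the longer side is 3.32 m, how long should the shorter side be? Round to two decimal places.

1.66 m

2:1 = 2.00000.
Shorter side = 3.32 ÷ 2.00000 ≈ 1.6600 → 1.66 m.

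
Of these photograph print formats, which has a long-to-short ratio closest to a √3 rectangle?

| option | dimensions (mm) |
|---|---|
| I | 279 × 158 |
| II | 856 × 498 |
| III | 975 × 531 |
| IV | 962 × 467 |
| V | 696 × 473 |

Target root-3 ≈ 1.732.
I: 1.766 (Δ0.034)  II: 1.719 (Δ0.013)  III: 1.836 (Δ0.104)  IV: 2.060 (Δ0.328)  V: 1.471 (Δ0.261)

II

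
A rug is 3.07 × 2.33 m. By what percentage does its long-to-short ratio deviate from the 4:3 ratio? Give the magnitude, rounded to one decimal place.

1.2%

Ratio = 3.07 / 2.33 ≈ 1.3176.
Ideal 4:3 ≈ 1.3333. |1.3176 − 1.3333| / 1.3333 ≈ 1.18% → 1.2%.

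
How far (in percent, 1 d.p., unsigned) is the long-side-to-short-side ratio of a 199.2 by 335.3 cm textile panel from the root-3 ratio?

2.8%

Ratio = 335.3 / 199.2 ≈ 1.6832.
Ideal root-3 ≈ 1.7321. |1.6832 − 1.7321| / 1.7321 ≈ 2.82% → 2.8%.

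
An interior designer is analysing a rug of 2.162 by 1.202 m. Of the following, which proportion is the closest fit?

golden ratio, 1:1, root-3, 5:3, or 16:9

16:9

Ratio = 2.162 / 1.202 ≈ 1.799.
Distances: golden ratio 1.618 (Δ 0.181); 1:1 1.000 (Δ 0.799); root-3 1.732 (Δ 0.067); 5:3 1.667 (Δ 0.132); 16:9 1.778 (Δ 0.021).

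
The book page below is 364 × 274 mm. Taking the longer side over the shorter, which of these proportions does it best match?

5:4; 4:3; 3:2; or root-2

Ratio = 364 / 274 ≈ 1.328.
Distances: 5:4 1.250 (Δ 0.078); 4:3 1.333 (Δ 0.005); 3:2 1.500 (Δ 0.172); root-2 1.414 (Δ 0.086).

4:3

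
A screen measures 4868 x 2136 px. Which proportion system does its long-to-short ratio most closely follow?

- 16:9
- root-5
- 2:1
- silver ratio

root-5

4868/2136 ≈ 2.279. Nearest candidates are root-5 (2.236, off by 0.043) and silver ratio (2.414, off by 0.135).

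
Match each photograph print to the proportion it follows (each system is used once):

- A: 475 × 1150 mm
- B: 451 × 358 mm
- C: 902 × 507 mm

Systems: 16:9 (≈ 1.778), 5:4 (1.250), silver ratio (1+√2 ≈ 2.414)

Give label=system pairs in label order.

Ratios: A ≈ 2.421; B ≈ 1.260; C ≈ 1.779.
Targets: 16:9 ≈ 1.778; 5:4 ≈ 1.250; silver ratio ≈ 2.414.

A=silver ratio, B=5:4, C=16:9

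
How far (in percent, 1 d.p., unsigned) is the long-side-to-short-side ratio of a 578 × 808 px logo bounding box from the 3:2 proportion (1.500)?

Ratio = 808 / 578 ≈ 1.3979.
Ideal 3:2 = 1.5000. |1.3979 − 1.5000| / 1.5000 ≈ 6.81% → 6.8%.

6.8%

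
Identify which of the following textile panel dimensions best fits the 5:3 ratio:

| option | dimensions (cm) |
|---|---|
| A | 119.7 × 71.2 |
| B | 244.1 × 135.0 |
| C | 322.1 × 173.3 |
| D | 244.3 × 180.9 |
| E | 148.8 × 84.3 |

Ratios (long/short): A ≈ 1.681; B ≈ 1.808; C ≈ 1.859; D ≈ 1.350; E ≈ 1.765.
5:3 ≈ 1.667; option A is nearest (Δ 0.014).

A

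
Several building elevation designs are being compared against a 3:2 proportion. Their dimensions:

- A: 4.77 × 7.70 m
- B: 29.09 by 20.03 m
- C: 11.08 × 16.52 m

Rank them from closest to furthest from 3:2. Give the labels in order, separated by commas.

C, B, A

A: 7.70/4.77 ≈ 1.614 → |1.614 − 1.500| = 0.114
B: 29.09/20.03 ≈ 1.452 → |1.452 − 1.500| = 0.048
C: 16.52/11.08 ≈ 1.491 → |1.491 − 1.500| = 0.009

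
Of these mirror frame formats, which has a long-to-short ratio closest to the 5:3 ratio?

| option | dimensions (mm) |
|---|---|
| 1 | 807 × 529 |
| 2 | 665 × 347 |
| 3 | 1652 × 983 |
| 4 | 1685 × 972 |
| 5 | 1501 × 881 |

Ratios (long/short): 1 ≈ 1.526; 2 ≈ 1.916; 3 ≈ 1.681; 4 ≈ 1.734; 5 ≈ 1.704.
5:3 ≈ 1.667; option 3 is nearest (Δ 0.014).

3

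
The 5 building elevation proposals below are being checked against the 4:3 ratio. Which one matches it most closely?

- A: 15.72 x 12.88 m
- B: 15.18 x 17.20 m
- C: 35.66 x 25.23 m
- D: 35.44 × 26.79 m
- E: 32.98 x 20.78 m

D

Ratios (long/short): A ≈ 1.220; B ≈ 1.133; C ≈ 1.413; D ≈ 1.323; E ≈ 1.587.
4:3 ≈ 1.333; option D is nearest (Δ 0.010).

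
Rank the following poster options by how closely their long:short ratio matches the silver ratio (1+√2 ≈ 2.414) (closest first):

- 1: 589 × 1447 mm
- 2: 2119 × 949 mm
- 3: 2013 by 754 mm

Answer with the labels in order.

Ratios: 1 = 1447 / 589 ≈ 2.457; 2 = 2119 / 949 ≈ 2.233; 3 = 2013 / 754 ≈ 2.670.
|Δ from 2.414|: 1 0.043; 2 0.181; 3 0.256.

1, 2, 3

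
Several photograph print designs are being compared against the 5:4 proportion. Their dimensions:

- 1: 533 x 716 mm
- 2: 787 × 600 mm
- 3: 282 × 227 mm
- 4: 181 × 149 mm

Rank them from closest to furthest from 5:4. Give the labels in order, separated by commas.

3, 4, 2, 1

1: 716/533 ≈ 1.343 → |1.343 − 1.250| = 0.093
2: 787/600 ≈ 1.312 → |1.312 − 1.250| = 0.062
3: 282/227 ≈ 1.242 → |1.242 − 1.250| = 0.008
4: 181/149 ≈ 1.215 → |1.215 − 1.250| = 0.035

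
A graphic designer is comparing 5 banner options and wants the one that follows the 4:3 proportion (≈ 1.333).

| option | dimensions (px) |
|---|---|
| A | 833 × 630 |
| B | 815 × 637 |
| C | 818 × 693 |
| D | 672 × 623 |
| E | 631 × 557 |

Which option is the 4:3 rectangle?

Target 4:3 ≈ 1.333.
A: 1.322 (Δ0.011)  B: 1.279 (Δ0.054)  C: 1.180 (Δ0.153)  D: 1.079 (Δ0.254)  E: 1.133 (Δ0.200)

A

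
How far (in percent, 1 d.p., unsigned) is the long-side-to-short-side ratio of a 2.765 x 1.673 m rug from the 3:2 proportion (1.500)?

Ratio = 2.765 / 1.673 ≈ 1.6527.
Ideal 3:2 = 1.5000. |1.6527 − 1.5000| / 1.5000 ≈ 10.18% → 10.2%.

10.2%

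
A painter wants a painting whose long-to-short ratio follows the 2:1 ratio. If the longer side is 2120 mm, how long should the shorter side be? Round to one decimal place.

1060.0 mm

2:1 = 2.00000.
Shorter side = 2120 ÷ 2.00000 ≈ 1060.000 → 1060.0 mm.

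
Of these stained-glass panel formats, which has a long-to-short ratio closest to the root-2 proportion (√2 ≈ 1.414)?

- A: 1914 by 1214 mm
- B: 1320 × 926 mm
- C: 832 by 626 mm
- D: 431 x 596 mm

B

Target root-2 ≈ 1.414.
A: 1.577 (Δ0.163)  B: 1.425 (Δ0.011)  C: 1.329 (Δ0.085)  D: 1.383 (Δ0.031)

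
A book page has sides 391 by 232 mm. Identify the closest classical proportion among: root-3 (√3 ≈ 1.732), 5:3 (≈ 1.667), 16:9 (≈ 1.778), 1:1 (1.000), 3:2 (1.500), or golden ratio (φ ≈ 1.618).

5:3

Ratio = 391 / 232 ≈ 1.685.
Distances: root-3 1.732 (Δ 0.047); 5:3 1.667 (Δ 0.018); 16:9 1.778 (Δ 0.093); 1:1 1.000 (Δ 0.685); 3:2 1.500 (Δ 0.185); golden ratio 1.618 (Δ 0.067).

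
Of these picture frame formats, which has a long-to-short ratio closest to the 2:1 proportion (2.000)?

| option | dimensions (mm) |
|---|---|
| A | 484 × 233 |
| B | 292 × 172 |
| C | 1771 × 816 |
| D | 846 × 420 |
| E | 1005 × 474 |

Ratios (long/short): A ≈ 2.077; B ≈ 1.698; C ≈ 2.170; D ≈ 2.014; E ≈ 2.120.
2:1 ≈ 2.000; option D is nearest (Δ 0.014).

D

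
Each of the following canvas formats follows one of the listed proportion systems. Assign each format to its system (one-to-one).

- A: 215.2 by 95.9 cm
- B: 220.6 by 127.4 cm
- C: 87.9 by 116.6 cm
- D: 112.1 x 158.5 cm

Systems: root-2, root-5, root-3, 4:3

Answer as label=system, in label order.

A=root-5, B=root-3, C=4:3, D=root-2

A = 215.2/95.9 ≈ 2.244 → root-5 (2.236)
B = 220.6/127.4 ≈ 1.732 → root-3 (1.732)
C = 116.6/87.9 ≈ 1.327 → 4:3 (1.333)
D = 158.5/112.1 ≈ 1.414 → root-2 (1.414)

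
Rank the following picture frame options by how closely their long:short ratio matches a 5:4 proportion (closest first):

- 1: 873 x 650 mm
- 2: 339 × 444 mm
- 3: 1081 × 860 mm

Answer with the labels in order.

3, 2, 1

Ratios: 1 = 873 / 650 ≈ 1.343; 2 = 444 / 339 ≈ 1.310; 3 = 1081 / 860 ≈ 1.257.
|Δ from 1.250|: 1 0.093; 2 0.060; 3 0.007.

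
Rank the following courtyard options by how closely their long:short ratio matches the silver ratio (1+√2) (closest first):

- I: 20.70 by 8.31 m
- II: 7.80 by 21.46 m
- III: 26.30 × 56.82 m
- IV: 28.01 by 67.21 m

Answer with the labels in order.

IV, I, III, II

Ratios: I = 20.70 / 8.31 ≈ 2.491; II = 21.46 / 7.80 ≈ 2.751; III = 56.82 / 26.30 ≈ 2.160; IV = 67.21 / 28.01 ≈ 2.400.
|Δ from 2.414|: I 0.077; II 0.337; III 0.254; IV 0.014.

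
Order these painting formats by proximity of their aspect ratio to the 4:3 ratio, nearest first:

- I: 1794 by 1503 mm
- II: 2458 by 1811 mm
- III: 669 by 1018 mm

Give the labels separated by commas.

II, I, III

I: 1794/1503 ≈ 1.194 → |1.194 − 1.333| = 0.139
II: 2458/1811 ≈ 1.357 → |1.357 − 1.333| = 0.024
III: 1018/669 ≈ 1.522 → |1.522 − 1.333| = 0.189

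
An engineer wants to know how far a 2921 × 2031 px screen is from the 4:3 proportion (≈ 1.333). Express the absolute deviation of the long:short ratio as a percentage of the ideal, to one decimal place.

7.9%

Ratio = 2921 / 2031 ≈ 1.4382.
Ideal 4:3 ≈ 1.3333. |1.4382 − 1.3333| / 1.3333 ≈ 7.87% → 7.9%.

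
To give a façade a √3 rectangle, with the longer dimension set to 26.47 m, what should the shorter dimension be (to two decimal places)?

15.28 m

root-3 ≈ 1.73205.
Shorter side = 26.47 ÷ 1.73205 ≈ 15.2825 → 15.28 m.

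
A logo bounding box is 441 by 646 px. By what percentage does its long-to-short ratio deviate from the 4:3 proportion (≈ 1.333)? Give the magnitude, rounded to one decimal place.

9.9%

Ratio = 646 / 441 ≈ 1.4649.
Ideal 4:3 ≈ 1.3333. |1.4649 − 1.3333| / 1.3333 ≈ 9.87% → 9.9%.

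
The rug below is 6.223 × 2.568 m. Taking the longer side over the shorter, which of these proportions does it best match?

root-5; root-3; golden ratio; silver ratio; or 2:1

silver ratio

6.223/2.568 ≈ 2.423. Nearest candidates are silver ratio (2.414, off by 0.009) and root-5 (2.236, off by 0.187).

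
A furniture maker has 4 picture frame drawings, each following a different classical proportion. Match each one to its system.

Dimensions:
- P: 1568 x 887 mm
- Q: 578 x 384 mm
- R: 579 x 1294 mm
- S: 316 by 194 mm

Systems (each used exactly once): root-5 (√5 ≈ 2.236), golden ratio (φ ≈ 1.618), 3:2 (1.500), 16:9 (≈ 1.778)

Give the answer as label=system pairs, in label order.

Ratios: P ≈ 1.768; Q ≈ 1.505; R ≈ 2.235; S ≈ 1.629.
Targets: root-5 ≈ 2.236; golden ratio ≈ 1.618; 3:2 ≈ 1.500; 16:9 ≈ 1.778.

P=16:9, Q=3:2, R=root-5, S=golden ratio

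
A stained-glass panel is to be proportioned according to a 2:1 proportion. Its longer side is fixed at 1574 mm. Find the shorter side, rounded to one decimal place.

787.0 mm

2:1 = 2.00000.
Shorter side = 1574 ÷ 2.00000 ≈ 787.000 → 787.0 mm.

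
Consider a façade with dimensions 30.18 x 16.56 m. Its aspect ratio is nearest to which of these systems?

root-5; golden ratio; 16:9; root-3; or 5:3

16:9

Ratio = 30.18 / 16.56 ≈ 1.822.
Distances: root-5 2.236 (Δ 0.414); golden ratio 1.618 (Δ 0.204); 16:9 1.778 (Δ 0.044); root-3 1.732 (Δ 0.090); 5:3 1.667 (Δ 0.155).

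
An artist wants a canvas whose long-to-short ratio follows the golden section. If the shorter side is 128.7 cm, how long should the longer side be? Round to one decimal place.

208.2 cm

golden ratio ≈ 1.61803.
Longer side = 128.7 × 1.61803 ≈ 208.240 → 208.2 cm.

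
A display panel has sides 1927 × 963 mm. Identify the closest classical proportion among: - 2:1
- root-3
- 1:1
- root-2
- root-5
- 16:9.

1927/963 ≈ 2.001. Nearest candidates are 2:1 (2.000, off by 0.001) and 16:9 (1.778, off by 0.223).

2:1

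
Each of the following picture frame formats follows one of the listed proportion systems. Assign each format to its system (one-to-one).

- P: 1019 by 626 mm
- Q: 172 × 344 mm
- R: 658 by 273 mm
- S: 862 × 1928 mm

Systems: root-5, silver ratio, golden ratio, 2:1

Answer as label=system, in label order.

P=golden ratio, Q=2:1, R=silver ratio, S=root-5

Ratios: P ≈ 1.628; Q ≈ 2.000; R ≈ 2.410; S ≈ 2.237.
Targets: root-5 ≈ 2.236; silver ratio ≈ 2.414; golden ratio ≈ 1.618; 2:1 ≈ 2.000.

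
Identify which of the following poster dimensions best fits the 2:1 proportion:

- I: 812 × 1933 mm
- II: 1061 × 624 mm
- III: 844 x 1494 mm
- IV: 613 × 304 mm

IV

Ratios (long/short): I ≈ 2.381; II ≈ 1.700; III ≈ 1.770; IV ≈ 2.016.
2:1 ≈ 2.000; option IV is nearest (Δ 0.016).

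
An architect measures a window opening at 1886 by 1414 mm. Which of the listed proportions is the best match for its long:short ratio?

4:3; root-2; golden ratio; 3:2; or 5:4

4:3

1886/1414 ≈ 1.334. Nearest candidates are 4:3 (1.333, off by 0.001) and root-2 (1.414, off by 0.080).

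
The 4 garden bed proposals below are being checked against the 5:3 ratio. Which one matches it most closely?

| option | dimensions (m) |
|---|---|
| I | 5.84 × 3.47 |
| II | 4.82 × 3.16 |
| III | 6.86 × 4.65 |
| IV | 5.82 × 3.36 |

Ratios (long/short): I ≈ 1.683; II ≈ 1.525; III ≈ 1.475; IV ≈ 1.732.
5:3 ≈ 1.667; option I is nearest (Δ 0.016).

I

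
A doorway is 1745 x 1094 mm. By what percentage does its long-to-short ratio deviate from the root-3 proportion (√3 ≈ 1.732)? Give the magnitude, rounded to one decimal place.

7.9%

Ratio = 1745 / 1094 ≈ 1.5951.
Ideal root-3 ≈ 1.7321. |1.5951 − 1.7321| / 1.7321 ≈ 7.91% → 7.9%.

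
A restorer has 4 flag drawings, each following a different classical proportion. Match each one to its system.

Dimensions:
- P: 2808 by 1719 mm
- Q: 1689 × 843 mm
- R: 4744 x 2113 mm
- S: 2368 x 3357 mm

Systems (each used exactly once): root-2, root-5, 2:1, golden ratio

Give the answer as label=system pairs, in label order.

Ratios: P ≈ 1.634; Q ≈ 2.004; R ≈ 2.245; S ≈ 1.418.
Targets: root-2 ≈ 1.414; root-5 ≈ 2.236; 2:1 ≈ 2.000; golden ratio ≈ 1.618.

P=golden ratio, Q=2:1, R=root-5, S=root-2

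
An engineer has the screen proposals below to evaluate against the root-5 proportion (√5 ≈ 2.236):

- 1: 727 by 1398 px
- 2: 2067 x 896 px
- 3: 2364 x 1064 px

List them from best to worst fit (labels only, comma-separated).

1: 1398/727 ≈ 1.923 → |1.923 − 2.236| = 0.313
2: 2067/896 ≈ 2.307 → |2.307 − 2.236| = 0.071
3: 2364/1064 ≈ 2.222 → |2.222 − 2.236| = 0.014

3, 2, 1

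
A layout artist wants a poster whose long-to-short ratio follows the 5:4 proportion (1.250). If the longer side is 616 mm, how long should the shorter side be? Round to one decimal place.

492.8 mm

5:4 = 1.25000.
Shorter side = 616 ÷ 1.25000 ≈ 492.800 → 492.8 mm.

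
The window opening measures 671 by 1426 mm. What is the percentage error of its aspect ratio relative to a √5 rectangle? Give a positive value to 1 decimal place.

5.0%

Ratio = 1426 / 671 ≈ 2.1252.
Ideal root-5 ≈ 2.2361. |2.1252 − 2.2361| / 2.2361 ≈ 4.96% → 5.0%.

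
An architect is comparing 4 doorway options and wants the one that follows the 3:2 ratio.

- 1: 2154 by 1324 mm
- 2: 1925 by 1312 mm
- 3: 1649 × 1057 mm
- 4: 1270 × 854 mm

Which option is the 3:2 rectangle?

4

Target 3:2 ≈ 1.500.
1: 1.627 (Δ0.127)  2: 1.467 (Δ0.033)  3: 1.560 (Δ0.060)  4: 1.487 (Δ0.013)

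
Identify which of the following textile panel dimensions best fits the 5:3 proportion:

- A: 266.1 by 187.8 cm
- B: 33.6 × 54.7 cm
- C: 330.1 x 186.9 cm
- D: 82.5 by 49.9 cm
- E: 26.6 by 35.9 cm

Ratios (long/short): A ≈ 1.417; B ≈ 1.628; C ≈ 1.766; D ≈ 1.653; E ≈ 1.350.
5:3 ≈ 1.667; option D is nearest (Δ 0.014).

D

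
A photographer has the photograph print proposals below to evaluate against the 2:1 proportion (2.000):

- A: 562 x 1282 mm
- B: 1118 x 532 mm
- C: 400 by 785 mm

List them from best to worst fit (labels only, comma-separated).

Ratios: A = 1282 / 562 ≈ 2.281; B = 1118 / 532 ≈ 2.102; C = 785 / 400 ≈ 1.962.
|Δ from 2.000|: A 0.281; B 0.102; C 0.038.

C, B, A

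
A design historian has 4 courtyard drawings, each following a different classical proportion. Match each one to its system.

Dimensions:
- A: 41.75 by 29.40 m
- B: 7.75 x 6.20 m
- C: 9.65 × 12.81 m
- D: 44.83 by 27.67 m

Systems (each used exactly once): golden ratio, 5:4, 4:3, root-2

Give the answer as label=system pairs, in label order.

A=root-2, B=5:4, C=4:3, D=golden ratio

Ratios: A ≈ 1.420; B ≈ 1.250; C ≈ 1.327; D ≈ 1.620.
Targets: golden ratio ≈ 1.618; 5:4 ≈ 1.250; 4:3 ≈ 1.333; root-2 ≈ 1.414.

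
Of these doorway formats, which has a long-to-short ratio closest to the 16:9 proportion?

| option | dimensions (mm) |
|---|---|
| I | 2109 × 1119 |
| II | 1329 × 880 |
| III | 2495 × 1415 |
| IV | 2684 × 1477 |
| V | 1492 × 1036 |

III

Target 16:9 ≈ 1.778.
I: 1.885 (Δ0.107)  II: 1.510 (Δ0.268)  III: 1.763 (Δ0.015)  IV: 1.817 (Δ0.039)  V: 1.440 (Δ0.338)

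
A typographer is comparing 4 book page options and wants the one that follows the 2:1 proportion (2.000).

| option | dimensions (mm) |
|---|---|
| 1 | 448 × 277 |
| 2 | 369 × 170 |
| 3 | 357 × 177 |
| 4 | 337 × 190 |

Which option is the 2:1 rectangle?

3

Target 2:1 ≈ 2.000.
1: 1.617 (Δ0.383)  2: 2.171 (Δ0.171)  3: 2.017 (Δ0.017)  4: 1.774 (Δ0.226)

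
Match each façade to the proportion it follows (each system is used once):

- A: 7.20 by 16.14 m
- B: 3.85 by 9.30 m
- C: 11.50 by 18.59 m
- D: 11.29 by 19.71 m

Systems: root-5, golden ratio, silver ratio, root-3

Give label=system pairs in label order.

Ratios: A ≈ 2.242; B ≈ 2.416; C ≈ 1.617; D ≈ 1.746.
Targets: root-5 ≈ 2.236; golden ratio ≈ 1.618; silver ratio ≈ 2.414; root-3 ≈ 1.732.

A=root-5, B=silver ratio, C=golden ratio, D=root-3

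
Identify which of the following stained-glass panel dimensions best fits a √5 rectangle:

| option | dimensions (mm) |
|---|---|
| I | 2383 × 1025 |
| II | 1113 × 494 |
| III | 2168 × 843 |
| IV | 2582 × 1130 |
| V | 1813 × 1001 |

II

Ratios (long/short): I ≈ 2.325; II ≈ 2.253; III ≈ 2.572; IV ≈ 2.285; V ≈ 1.811.
root-5 ≈ 2.236; option II is nearest (Δ 0.017).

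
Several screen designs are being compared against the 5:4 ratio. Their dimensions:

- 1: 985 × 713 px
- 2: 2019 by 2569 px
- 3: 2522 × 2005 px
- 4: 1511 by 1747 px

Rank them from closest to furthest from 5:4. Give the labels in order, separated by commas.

1: 985/713 ≈ 1.381 → |1.381 − 1.250| = 0.131
2: 2569/2019 ≈ 1.272 → |1.272 − 1.250| = 0.022
3: 2522/2005 ≈ 1.258 → |1.258 − 1.250| = 0.008
4: 1747/1511 ≈ 1.156 → |1.156 − 1.250| = 0.094

3, 2, 4, 1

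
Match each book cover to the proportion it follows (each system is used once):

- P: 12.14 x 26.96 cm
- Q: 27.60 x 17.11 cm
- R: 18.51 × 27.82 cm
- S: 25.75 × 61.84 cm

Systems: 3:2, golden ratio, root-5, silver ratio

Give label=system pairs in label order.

P=root-5, Q=golden ratio, R=3:2, S=silver ratio

Ratios: P ≈ 2.221; Q ≈ 1.613; R ≈ 1.503; S ≈ 2.402.
Targets: 3:2 ≈ 1.500; golden ratio ≈ 1.618; root-5 ≈ 2.236; silver ratio ≈ 2.414.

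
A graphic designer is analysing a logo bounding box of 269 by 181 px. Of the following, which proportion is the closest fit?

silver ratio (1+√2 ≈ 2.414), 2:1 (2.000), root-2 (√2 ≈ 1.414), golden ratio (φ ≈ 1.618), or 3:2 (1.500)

269/181 ≈ 1.486. Nearest candidates are 3:2 (1.500, off by 0.014) and root-2 (1.414, off by 0.072).

3:2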